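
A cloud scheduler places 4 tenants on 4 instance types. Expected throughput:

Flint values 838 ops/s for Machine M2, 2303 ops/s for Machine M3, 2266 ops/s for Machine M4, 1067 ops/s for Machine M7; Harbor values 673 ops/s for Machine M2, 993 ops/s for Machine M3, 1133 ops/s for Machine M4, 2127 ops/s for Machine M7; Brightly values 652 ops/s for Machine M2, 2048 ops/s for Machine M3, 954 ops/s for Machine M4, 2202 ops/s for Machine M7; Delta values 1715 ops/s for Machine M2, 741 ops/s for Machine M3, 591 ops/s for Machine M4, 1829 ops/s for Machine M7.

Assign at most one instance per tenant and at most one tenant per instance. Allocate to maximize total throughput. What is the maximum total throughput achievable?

Max total: 8156 ops/s

This is the linear assignment problem.
Optimal: Flint→Machine M4 (2266 ops/s), Harbor→Machine M7 (2127 ops/s), Brightly→Machine M3 (2048 ops/s), Delta→Machine M2 (1715 ops/s) — total 2266+2127+2048+1715 = 8156 ops/s.
Row-greedy (each tenant in turn takes its best remaining instance) gives 7099 ops/s, worse by 1057.
Next-best assignment: Flint→Machine M3, Harbor→Machine M4, Brightly→Machine M7, Delta→Machine M2 = 7353 ops/s.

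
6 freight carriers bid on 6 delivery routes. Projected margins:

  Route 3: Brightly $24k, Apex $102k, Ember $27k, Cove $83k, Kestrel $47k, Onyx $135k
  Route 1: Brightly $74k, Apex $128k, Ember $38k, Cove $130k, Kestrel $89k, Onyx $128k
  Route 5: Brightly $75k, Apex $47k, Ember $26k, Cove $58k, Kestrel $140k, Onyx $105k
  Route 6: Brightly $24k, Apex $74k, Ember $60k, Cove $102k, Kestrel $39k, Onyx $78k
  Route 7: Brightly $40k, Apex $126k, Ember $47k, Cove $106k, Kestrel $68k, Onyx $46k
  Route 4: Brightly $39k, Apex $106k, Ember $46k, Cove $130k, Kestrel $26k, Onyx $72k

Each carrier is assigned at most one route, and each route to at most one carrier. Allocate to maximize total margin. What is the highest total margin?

Max total: $665k

Optimal: Brightly→Route 1 ($74k), Apex→Route 7 ($126k), Ember→Route 6 ($60k), Cove→Route 4 ($130k), Kestrel→Route 5 ($140k), Onyx→Route 3 ($135k) — total 74+126+60+130+140+135 = $665k.
Max-entry greedy (repeatedly take the single best remaining cell) gives $630k, worse by 35.
Next-best assignment: Brightly→Route 7, Apex→Route 1, Ember→Route 6, Cove→Route 4, Kestrel→Route 5, Onyx→Route 3 = $633k.
Checked against all permutations: $665k is optimal.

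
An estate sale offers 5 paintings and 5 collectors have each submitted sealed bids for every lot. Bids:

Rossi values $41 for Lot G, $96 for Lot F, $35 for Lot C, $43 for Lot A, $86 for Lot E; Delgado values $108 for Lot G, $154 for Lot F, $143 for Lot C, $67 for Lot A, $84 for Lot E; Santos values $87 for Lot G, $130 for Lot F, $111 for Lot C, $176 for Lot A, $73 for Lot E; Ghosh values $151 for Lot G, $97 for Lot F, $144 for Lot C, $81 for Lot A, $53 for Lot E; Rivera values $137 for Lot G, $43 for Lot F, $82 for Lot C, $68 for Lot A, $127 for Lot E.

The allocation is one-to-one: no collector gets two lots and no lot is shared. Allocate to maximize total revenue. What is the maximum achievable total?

Maximum total: $697

Treat this as an assignment problem: match each collector to one lot.
Optimal: Rossi→Lot E ($86), Delgado→Lot F ($154), Santos→Lot A ($176), Ghosh→Lot C ($144), Rivera→Lot G ($137) — total 86+154+176+144+137 = $697.
Column-greedy (each lot in turn goes to its best remaining collector) gives $570, worse by 127.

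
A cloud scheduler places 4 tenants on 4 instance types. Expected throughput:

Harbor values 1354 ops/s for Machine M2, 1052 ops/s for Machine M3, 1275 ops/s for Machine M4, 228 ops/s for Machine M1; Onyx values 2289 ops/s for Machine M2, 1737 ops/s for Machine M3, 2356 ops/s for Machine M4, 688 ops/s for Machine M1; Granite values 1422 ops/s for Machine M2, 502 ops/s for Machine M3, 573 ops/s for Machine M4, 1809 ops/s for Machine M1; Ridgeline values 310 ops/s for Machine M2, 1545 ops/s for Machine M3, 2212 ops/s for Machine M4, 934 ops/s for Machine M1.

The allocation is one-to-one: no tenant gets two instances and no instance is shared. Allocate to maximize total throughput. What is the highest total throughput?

Optimal: Harbor→Machine M3 (1052 ops/s), Onyx→Machine M2 (2289 ops/s), Granite→Machine M1 (1809 ops/s), Ridgeline→Machine M4 (2212 ops/s) — total 1052+2289+1809+2212 = 7362 ops/s.
Column-greedy (each instance in turn goes to its best remaining tenant) gives 6918 ops/s, worse by 444.
Next-best assignment: Harbor→Machine M2, Onyx→Machine M3, Granite→Machine M1, Ridgeline→Machine M4 = 7112 ops/s.
Swapping Ridgeline↔Onyx (Ridgeline→Machine M2 310 ops/s, Onyx→Machine M4 2356 ops/s) loses 1835.
No other one-to-one assignment exceeds 7362 ops/s.

Max total: 7362 ops/s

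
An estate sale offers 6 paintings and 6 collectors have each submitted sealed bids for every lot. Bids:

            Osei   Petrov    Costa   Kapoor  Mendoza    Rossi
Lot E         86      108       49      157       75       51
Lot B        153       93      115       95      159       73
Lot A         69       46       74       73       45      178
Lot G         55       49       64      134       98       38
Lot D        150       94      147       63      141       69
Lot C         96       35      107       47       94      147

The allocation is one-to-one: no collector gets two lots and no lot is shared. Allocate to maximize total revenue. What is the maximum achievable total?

Max total: $836

This is the linear assignment problem.
Optimal: Osei→Lot D ($150), Petrov→Lot E ($108), Costa→Lot C ($107), Kapoor→Lot G ($134), Mendoza→Lot B ($159), Rossi→Lot A ($178) — total 150+108+107+134+159+178 = $836.
Row-greedy (each collector in turn takes its best remaining lot) gives $814, worse by 22.
Next-best assignment: Osei→Lot C, Petrov→Lot E, Costa→Lot D, Kapoor→Lot G, Mendoza→Lot B, Rossi→Lot A = $822.
Swapping Rossi↔Costa (Rossi→Lot C $147, Costa→Lot A $74) loses 64.
Every other assignment is strictly worse.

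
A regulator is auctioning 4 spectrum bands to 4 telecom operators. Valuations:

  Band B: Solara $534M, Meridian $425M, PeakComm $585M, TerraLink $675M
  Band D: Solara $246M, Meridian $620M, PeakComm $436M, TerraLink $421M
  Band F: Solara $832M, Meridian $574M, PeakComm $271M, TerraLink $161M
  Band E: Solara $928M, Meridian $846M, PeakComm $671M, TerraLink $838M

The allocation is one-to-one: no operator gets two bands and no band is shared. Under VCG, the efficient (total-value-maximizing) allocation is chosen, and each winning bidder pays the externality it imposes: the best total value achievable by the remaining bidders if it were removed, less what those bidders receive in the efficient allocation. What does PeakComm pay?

PeakComm pays $63M.

Efficient allocation: Solara→Band F ($832M), Meridian→Band D ($620M), PeakComm→Band B ($585M), TerraLink→Band E ($838M); total welfare W = $2875M.
PeakComm receives Band B at value $585M, so the others get W − 585 = $2290M.
Without PeakComm: best allocation of the remaining 3 bidders over all 4 bands is Solara→Band F ($832M), Meridian→Band E ($846M), TerraLink→Band B ($675M), total $2353M.
VCG payment = (others' best without PeakComm) − (others' welfare with PeakComm) = 2353 − 2290 = $63M.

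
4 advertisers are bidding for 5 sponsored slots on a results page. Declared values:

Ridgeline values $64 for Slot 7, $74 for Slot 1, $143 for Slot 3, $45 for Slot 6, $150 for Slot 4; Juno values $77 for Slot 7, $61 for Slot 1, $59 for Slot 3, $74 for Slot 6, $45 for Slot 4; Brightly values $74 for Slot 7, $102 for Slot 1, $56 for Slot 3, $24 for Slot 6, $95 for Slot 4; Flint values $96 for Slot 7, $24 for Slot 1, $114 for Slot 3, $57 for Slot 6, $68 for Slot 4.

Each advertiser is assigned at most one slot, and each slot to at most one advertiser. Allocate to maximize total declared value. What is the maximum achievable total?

This is the linear assignment problem.
Optimal: Ridgeline→Slot 4 ($150), Juno→Slot 7 ($77), Brightly→Slot 1 ($102), Flint→Slot 3 ($114) — total 150+77+102+114 = $443.
Column-greedy (each slot in turn goes to its best remaining advertiser) gives $415, worse by 28.
Checked against all permutations: $443 is optimal.

Max total: $443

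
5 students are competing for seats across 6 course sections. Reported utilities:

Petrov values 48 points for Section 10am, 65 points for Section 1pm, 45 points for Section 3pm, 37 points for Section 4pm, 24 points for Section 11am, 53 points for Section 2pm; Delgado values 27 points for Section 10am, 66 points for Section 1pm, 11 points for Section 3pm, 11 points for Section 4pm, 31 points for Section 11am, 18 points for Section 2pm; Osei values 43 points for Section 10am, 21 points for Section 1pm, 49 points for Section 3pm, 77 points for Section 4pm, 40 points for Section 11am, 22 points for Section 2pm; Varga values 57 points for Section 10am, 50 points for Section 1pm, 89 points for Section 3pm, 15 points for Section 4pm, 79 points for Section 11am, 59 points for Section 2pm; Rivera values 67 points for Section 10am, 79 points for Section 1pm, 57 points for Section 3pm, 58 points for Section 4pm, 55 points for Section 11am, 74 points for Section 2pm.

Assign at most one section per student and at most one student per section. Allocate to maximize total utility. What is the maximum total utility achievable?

This is a one-to-one assignment (maximum-weight bipartite matching).
Optimal: Petrov→Section 10am (48 points), Delgado→Section 1pm (66 points), Osei→Section 4pm (77 points), Varga→Section 3pm (89 points), Rivera→Section 2pm (74 points) — total 48+66+77+89+74 = 354 points.
Column-greedy (each section in turn goes to its best remaining student) gives 323 points, worse by 31.
Every other assignment is strictly worse.

Max total: 354 points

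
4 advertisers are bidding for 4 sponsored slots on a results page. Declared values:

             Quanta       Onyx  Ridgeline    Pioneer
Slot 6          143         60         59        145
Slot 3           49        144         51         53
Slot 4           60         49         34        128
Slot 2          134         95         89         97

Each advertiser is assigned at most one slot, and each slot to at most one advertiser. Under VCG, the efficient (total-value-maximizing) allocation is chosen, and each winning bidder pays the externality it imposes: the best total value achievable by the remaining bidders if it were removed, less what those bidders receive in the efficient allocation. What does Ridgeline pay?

Ridgeline pays $8.

Efficient allocation: Quanta→Slot 6 ($143), Onyx→Slot 3 ($144), Ridgeline→Slot 2 ($89), Pioneer→Slot 4 ($128); total welfare W = $504.
Ridgeline receives Slot 2 at value $89, so the others get W − 89 = $415.
Without Ridgeline: best allocation of the remaining 3 bidders over all 4 slots is Quanta→Slot 2 ($134), Onyx→Slot 3 ($144), Pioneer→Slot 6 ($145), total $423.
VCG payment = (others' best without Ridgeline) − (others' welfare with Ridgeline) = 423 − 415 = $8.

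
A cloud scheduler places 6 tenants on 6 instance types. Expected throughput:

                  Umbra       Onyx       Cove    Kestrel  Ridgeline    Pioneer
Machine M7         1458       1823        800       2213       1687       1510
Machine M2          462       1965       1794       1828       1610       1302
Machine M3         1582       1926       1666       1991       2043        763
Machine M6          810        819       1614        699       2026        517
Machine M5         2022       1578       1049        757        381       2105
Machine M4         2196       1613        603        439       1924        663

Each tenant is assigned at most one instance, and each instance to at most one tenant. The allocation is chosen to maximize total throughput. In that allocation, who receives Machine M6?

Ridgeline receives Machine M6.

Optimal: Umbra→Machine M4 (2196 ops/s), Onyx→Machine M3 (1926 ops/s), Cove→Machine M2 (1794 ops/s), Kestrel→Machine M7 (2213 ops/s), Ridgeline→Machine M6 (2026 ops/s), Pioneer→Machine M5 (2105 ops/s) — total 2196+1926+1794+2213+2026+2105 = 12260 ops/s.
Row-greedy (each tenant in turn takes its best remaining instance) gives 12171 ops/s, worse by 89.
Next-best assignment: Umbra→Machine M4, Onyx→Machine M2, Cove→Machine M3, Kestrel→Machine M7, Ridgeline→Machine M6, Pioneer→Machine M5 = 12171 ops/s.
Ridgeline's own top instance is Machine M3 (2043 ops/s), but forcing Ridgeline→Machine M3 and reassigning the rest optimally gives only 12136 ops/s — worse by 124.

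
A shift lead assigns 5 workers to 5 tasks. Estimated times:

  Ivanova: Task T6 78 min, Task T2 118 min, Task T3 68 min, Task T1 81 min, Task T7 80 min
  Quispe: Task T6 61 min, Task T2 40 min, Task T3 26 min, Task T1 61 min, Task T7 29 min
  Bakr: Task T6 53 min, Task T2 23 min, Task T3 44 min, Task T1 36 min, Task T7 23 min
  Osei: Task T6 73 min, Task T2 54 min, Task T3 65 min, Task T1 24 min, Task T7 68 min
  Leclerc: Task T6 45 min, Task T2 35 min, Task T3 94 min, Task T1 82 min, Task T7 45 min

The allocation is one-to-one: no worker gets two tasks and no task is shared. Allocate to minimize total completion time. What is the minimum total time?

Minimum total: 186 min

This is a one-to-one assignment (minimum-cost bipartite matching).
Optimal: Ivanova→Task T6 (78 min), Quispe→Task T3 (26 min), Bakr→Task T7 (23 min), Osei→Task T1 (24 min), Leclerc→Task T2 (35 min) — total 78+26+23+24+35 = 186 min.
Row-greedy (each worker in turn takes its cheapest remaining task) gives 189 min, worse by 3.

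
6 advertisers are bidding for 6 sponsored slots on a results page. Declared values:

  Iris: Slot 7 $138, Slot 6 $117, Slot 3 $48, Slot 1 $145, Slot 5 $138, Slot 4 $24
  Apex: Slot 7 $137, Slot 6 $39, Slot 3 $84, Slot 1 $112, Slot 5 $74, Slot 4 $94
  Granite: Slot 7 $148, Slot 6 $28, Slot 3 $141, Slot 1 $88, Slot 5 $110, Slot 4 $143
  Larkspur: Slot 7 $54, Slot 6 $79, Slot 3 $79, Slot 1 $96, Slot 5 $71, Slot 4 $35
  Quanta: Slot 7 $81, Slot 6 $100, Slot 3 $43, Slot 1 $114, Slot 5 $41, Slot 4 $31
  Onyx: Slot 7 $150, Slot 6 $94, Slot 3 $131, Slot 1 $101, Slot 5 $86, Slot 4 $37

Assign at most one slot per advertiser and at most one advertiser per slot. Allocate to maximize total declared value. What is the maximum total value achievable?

Max total: $745

Optimal: Iris→Slot 5 ($138), Apex→Slot 7 ($137), Granite→Slot 4 ($143), Larkspur→Slot 1 ($96), Quanta→Slot 6 ($100), Onyx→Slot 3 ($131) — total 138+137+143+96+100+131 = $745.
Max-entry greedy (repeatedly take the single best remaining cell) gives $693, worse by 52.
Every other assignment is strictly worse.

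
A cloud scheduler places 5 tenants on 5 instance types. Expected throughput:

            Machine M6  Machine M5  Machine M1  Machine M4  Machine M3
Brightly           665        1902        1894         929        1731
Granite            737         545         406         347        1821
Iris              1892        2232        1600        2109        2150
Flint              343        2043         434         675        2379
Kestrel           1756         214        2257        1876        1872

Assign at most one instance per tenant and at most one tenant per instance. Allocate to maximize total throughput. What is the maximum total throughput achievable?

Treat this as an assignment problem: match each tenant to one instance.
Optimal: Brightly→Machine M1 (1894 ops/s), Granite→Machine M3 (1821 ops/s), Iris→Machine M4 (2109 ops/s), Flint→Machine M5 (2043 ops/s), Kestrel→Machine M6 (1756 ops/s) — total 1894+1821+2109+2043+1756 = 9623 ops/s.
Row-greedy (each tenant in turn takes its best remaining instance) gives 8022 ops/s, worse by 1601.
Every other assignment is strictly worse.

Maximum total: 9623 ops/s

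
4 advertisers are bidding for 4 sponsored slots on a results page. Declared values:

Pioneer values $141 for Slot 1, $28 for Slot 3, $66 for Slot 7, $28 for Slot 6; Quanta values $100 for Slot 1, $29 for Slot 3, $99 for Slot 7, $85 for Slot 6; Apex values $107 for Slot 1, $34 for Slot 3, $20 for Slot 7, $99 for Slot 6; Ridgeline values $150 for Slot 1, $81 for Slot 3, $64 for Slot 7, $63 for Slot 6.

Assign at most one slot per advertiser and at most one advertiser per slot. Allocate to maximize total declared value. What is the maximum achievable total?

Treat this as an assignment problem: match each advertiser to one slot.
Optimal: Pioneer→Slot 1 ($141), Quanta→Slot 7 ($99), Apex→Slot 6 ($99), Ridgeline→Slot 3 ($81) — total 141+99+99+81 = $420.
Column-greedy (each slot in turn goes to its best remaining advertiser) gives $311, worse by 109.
Next-best assignment: Pioneer→Slot 3, Quanta→Slot 7, Apex→Slot 6, Ridgeline→Slot 1 = $376.
Every other assignment is strictly worse.

Maximum total: $420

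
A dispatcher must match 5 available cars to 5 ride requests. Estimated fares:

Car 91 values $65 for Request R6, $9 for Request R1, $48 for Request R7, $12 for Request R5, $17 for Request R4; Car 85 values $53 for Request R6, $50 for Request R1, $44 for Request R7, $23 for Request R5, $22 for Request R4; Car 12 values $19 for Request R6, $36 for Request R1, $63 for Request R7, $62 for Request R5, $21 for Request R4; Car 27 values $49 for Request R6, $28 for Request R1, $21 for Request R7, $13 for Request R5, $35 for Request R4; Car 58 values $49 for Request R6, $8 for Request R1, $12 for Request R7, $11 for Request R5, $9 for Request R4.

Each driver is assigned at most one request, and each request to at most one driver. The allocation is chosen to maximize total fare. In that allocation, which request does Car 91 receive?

Car 91 receives Request R7.

Treat this as an assignment problem: match each driver to one request.
Optimal: Car 91→Request R7 ($48), Car 85→Request R1 ($50), Car 12→Request R5 ($62), Car 27→Request R4 ($35), Car 58→Request R6 ($49) — total 48+50+62+35+49 = $244.
Column-greedy (each request in turn goes to its best remaining driver) gives $200, worse by 44.
Car 91's own top request is Request R6 ($65), but forcing Car 91→Request R6 and reassigning the rest optimally gives only $224 — worse by 20.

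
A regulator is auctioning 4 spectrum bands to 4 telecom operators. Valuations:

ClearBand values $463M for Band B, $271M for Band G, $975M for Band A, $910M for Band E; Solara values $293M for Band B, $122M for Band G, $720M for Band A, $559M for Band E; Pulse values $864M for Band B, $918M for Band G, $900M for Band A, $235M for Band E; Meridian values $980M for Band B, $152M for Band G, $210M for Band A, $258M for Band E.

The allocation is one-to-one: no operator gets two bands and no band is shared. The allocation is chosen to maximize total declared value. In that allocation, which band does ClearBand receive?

Optimal: ClearBand→Band E ($910M), Solara→Band A ($720M), Pulse→Band G ($918M), Meridian→Band B ($980M) — total 910+720+918+980 = $3528M.
Row-greedy (each operator in turn takes its best remaining band) gives $3432M, worse by 96.
Next-best assignment: ClearBand→Band A, Solara→Band E, Pulse→Band G, Meridian→Band B = $3432M.
Swapping Pulse↔Solara (Pulse→Band A $900M, Solara→Band G $122M) loses 616.
Every other assignment is strictly worse.
ClearBand's own top band is Band A ($975M), but forcing ClearBand→Band A and reassigning the rest optimally gives only $3432M — worse by 96.

ClearBand receives Band E.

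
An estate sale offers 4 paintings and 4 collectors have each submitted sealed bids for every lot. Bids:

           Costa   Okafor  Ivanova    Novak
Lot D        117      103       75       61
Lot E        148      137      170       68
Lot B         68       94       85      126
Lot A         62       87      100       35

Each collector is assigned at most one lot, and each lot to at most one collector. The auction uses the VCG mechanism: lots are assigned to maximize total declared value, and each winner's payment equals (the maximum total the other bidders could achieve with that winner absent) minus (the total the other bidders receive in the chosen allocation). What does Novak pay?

Novak pays $7.

Efficient allocation: Costa→Lot D ($117), Okafor→Lot A ($87), Ivanova→Lot E ($170), Novak→Lot B ($126); total welfare W = $500.
Novak receives Lot B at value $126, so the others get W − 126 = $374.
Without Novak: best allocation of the remaining 3 bidders over all 4 lots is Costa→Lot D ($117), Okafor→Lot B ($94), Ivanova→Lot E ($170), total $381.
VCG payment = (others' best without Novak) − (others' welfare with Novak) = 381 − 374 = $7.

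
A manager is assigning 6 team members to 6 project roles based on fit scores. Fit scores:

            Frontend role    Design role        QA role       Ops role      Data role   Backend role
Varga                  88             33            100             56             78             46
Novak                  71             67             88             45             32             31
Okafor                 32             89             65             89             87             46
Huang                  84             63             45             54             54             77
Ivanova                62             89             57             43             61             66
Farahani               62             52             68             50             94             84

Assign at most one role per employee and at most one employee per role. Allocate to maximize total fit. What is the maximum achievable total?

Max total: 525 pts

Treat this as an assignment problem: match each employee to one role.
Optimal: Varga→Frontend role (88 pts), Novak→QA role (88 pts), Okafor→Ops role (89 pts), Huang→Backend role (77 pts), Ivanova→Design role (89 pts), Farahani→Data role (94 pts) — total 88+88+89+77+89+94 = 525 pts.
Row-greedy (each employee in turn takes its best remaining role) gives 448 pts, worse by 77.
No other one-to-one assignment exceeds 525 pts.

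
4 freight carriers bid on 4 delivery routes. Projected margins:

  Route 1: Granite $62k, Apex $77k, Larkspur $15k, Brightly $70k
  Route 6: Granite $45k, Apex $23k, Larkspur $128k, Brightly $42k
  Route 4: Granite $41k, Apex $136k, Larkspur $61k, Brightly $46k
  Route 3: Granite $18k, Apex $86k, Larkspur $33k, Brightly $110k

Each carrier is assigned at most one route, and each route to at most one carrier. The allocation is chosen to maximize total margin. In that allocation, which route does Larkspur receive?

Optimal: Granite→Route 1 ($62k), Apex→Route 4 ($136k), Larkspur→Route 6 ($128k), Brightly→Route 3 ($110k) — total 62+136+128+110 = $436k.
Column-greedy (each route in turn goes to its best remaining carrier) gives $269k, worse by 167.

Larkspur receives Route 6.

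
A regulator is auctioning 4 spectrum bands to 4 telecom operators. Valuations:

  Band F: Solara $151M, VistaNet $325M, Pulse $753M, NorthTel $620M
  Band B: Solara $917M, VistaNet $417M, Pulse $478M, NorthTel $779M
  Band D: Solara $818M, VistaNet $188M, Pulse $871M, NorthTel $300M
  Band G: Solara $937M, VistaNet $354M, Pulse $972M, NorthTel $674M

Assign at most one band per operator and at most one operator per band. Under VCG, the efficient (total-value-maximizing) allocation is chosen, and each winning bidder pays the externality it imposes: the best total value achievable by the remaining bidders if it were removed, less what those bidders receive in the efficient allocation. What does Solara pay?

Solara pays $101M.

Efficient allocation: Solara→Band G ($937M), VistaNet→Band F ($325M), Pulse→Band D ($871M), NorthTel→Band B ($779M); total welfare W = $2912M.
Solara receives Band G at value $937M, so the others get W − 937 = $1975M.
Without Solara: best allocation of the remaining 3 bidders over all 4 bands is VistaNet→Band F ($325M), Pulse→Band G ($972M), NorthTel→Band B ($779M), total $2076M.
VCG payment = (others' best without Solara) − (others' welfare with Solara) = 2076 − 1975 = $101M.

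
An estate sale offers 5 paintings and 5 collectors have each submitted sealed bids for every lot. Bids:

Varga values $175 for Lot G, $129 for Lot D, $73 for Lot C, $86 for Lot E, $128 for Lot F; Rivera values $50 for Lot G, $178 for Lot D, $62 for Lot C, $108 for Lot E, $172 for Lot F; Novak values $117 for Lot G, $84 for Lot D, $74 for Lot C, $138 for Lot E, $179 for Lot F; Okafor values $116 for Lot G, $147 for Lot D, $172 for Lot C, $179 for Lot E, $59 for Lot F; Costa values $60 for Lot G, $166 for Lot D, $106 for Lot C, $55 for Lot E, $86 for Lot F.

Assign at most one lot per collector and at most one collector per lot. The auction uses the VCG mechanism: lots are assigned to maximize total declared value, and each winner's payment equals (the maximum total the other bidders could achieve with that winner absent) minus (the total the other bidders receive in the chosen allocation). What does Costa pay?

Costa pays $54.

Efficient allocation: Varga→Lot G ($175), Rivera→Lot F ($172), Novak→Lot E ($138), Okafor→Lot C ($172), Costa→Lot D ($166); total welfare W = $823.
Costa receives Lot D at value $166, so the others get W − 166 = $657.
Without Costa: best allocation of the remaining 4 bidders over all 5 lots is Varga→Lot G ($175), Rivera→Lot D ($178), Novak→Lot F ($179), Okafor→Lot E ($179), total $711.
VCG payment = (others' best without Costa) − (others' welfare with Costa) = 711 − 657 = $54.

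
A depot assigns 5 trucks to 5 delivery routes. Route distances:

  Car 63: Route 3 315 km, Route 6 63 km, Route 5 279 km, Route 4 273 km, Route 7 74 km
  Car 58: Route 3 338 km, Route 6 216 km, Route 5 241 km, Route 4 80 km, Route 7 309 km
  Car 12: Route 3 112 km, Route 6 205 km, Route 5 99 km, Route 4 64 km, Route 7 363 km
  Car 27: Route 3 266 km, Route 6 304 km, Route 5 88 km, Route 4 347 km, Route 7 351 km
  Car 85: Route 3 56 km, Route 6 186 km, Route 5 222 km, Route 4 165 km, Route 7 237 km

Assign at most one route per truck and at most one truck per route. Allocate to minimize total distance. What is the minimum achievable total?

Optimal: Car 63→Route 7 (74 km), Car 58→Route 6 (216 km), Car 12→Route 4 (64 km), Car 27→Route 5 (88 km), Car 85→Route 3 (56 km) — total 74+216+64+88+56 = 498 km.
Swapping Car 63↔Car 12 (Car 63→Route 4 273 km, Car 12→Route 7 363 km) adds 498.
No other one-to-one assignment undercuts 498 km.

Minimum total: 498 km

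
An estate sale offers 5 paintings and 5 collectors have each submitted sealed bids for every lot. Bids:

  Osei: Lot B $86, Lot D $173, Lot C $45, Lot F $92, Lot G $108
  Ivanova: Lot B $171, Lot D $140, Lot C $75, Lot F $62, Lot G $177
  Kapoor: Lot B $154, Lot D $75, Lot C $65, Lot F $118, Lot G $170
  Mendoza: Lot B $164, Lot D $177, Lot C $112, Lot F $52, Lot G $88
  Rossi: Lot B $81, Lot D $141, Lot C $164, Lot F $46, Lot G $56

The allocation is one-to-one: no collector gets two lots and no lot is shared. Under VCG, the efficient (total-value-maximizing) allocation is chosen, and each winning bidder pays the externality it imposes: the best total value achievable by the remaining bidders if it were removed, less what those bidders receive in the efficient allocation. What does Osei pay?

Osei pays $59.

Efficient allocation: Osei→Lot D ($173), Ivanova→Lot G ($177), Kapoor→Lot F ($118), Mendoza→Lot B ($164), Rossi→Lot C ($164); total welfare W = $796.
Osei receives Lot D at value $173, so the others get W − 173 = $623.
Without Osei: best allocation of the remaining 4 bidders over all 5 lots is Ivanova→Lot B ($171), Kapoor→Lot G ($170), Mendoza→Lot D ($177), Rossi→Lot C ($164), total $682.
VCG payment = (others' best without Osei) − (others' welfare with Osei) = 682 − 623 = $59.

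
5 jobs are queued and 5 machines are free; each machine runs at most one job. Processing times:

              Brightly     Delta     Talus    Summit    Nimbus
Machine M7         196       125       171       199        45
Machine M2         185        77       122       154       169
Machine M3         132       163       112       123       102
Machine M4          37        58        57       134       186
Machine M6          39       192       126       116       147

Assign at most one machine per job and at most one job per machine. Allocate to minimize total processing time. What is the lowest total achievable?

Minimum total: 341 min

Optimal: Brightly→Machine M6 (39 min), Delta→Machine M2 (77 min), Talus→Machine M4 (57 min), Summit→Machine M3 (123 min), Nimbus→Machine M7 (45 min) — total 39+77+57+123+45 = 341 min.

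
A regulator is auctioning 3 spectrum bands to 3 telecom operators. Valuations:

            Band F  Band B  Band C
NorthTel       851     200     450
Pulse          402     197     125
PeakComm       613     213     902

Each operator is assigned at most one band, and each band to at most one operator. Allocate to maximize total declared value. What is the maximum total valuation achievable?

Maximum total: $1950M

Optimal: NorthTel→Band F ($851M), Pulse→Band B ($197M), PeakComm→Band C ($902M) — total 851+197+902 = $1950M.
Column-greedy (each band in turn goes to its best remaining operator) gives $1189M, worse by 761.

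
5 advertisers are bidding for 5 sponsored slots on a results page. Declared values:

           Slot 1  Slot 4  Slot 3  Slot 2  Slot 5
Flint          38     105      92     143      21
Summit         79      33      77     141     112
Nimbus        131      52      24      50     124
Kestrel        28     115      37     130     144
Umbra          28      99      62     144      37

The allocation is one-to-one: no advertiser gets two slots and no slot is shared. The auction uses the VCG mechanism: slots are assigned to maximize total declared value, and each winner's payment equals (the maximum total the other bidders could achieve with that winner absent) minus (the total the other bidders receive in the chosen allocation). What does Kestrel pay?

Kestrel pays $29.

Efficient allocation: Flint→Slot 3 ($92), Summit→Slot 2 ($141), Nimbus→Slot 1 ($131), Kestrel→Slot 5 ($144), Umbra→Slot 4 ($99); total welfare W = $607.
Kestrel receives Slot 5 at value $144, so the others get W − 144 = $463.
Without Kestrel: best allocation of the remaining 4 bidders over all 5 slots is Flint→Slot 4 ($105), Summit→Slot 5 ($112), Nimbus→Slot 1 ($131), Umbra→Slot 2 ($144), total $492.
VCG payment = (others' best without Kestrel) − (others' welfare with Kestrel) = 492 − 463 = $29.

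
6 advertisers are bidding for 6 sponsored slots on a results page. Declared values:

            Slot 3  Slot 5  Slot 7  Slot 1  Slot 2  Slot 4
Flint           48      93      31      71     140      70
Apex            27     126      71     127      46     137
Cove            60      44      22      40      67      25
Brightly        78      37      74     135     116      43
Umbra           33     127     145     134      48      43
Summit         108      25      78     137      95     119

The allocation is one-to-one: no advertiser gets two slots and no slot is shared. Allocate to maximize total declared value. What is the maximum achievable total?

Max total: $725

Optimal: Flint→Slot 2 ($140), Apex→Slot 5 ($126), Cove→Slot 3 ($60), Brightly→Slot 1 ($135), Umbra→Slot 7 ($145), Summit→Slot 4 ($119) — total 140+126+60+135+145+119 = $725.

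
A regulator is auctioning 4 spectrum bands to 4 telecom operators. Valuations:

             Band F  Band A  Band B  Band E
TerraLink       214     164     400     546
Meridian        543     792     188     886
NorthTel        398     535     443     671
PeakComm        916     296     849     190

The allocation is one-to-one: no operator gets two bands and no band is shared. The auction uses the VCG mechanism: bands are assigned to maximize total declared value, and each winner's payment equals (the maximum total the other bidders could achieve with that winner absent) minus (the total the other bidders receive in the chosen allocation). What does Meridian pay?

Meridian pays $10M.

Efficient allocation: TerraLink→Band B ($400M), Meridian→Band A ($792M), NorthTel→Band E ($671M), PeakComm→Band F ($916M); total welfare W = $2779M.
Meridian receives Band A at value $792M, so the others get W − 792 = $1987M.
Without Meridian: best allocation of the remaining 3 bidders over all 4 bands is TerraLink→Band E ($546M), NorthTel→Band A ($535M), PeakComm→Band F ($916M), total $1997M.
VCG payment = (others' best without Meridian) − (others' welfare with Meridian) = 1997 − 1987 = $10M.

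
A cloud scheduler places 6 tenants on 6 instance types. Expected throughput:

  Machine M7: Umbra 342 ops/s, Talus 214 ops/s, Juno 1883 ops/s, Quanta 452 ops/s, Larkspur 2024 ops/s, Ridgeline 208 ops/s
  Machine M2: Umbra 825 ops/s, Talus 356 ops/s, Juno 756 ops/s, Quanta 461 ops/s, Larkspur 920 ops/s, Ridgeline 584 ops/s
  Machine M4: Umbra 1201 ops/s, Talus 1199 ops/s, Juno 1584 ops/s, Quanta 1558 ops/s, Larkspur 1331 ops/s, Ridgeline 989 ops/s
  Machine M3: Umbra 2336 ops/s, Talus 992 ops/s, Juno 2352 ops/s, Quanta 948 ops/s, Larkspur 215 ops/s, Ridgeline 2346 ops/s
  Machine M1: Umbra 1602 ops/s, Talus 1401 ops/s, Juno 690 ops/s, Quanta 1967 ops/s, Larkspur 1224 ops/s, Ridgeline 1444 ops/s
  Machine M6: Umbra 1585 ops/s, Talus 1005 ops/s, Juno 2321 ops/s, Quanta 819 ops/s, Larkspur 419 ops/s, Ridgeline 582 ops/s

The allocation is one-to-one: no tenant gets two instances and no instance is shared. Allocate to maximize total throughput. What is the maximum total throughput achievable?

Optimal: Umbra→Machine M2 (825 ops/s), Talus→Machine M4 (1199 ops/s), Juno→Machine M6 (2321 ops/s), Quanta→Machine M1 (1967 ops/s), Larkspur→Machine M7 (2024 ops/s), Ridgeline→Machine M3 (2346 ops/s) — total 825+1199+2321+1967+2024+2346 = 10682 ops/s.
Max-entry greedy (repeatedly take the single best remaining cell) gives 9711 ops/s, worse by 971.
No other one-to-one assignment exceeds 10682 ops/s.

Max total: 10682 ops/s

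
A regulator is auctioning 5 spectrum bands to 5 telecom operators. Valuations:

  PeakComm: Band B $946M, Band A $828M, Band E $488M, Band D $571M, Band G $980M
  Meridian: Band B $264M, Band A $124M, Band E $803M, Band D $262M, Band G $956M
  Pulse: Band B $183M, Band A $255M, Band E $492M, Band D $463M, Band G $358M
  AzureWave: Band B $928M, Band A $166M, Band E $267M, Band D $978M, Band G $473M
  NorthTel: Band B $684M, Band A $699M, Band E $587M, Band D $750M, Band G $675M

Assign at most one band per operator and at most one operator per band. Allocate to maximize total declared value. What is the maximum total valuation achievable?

Optimal: PeakComm→Band B ($946M), Meridian→Band G ($956M), Pulse→Band E ($492M), AzureWave→Band D ($978M), NorthTel→Band A ($699M) — total 946+956+492+978+699 = $4071M.
Row-greedy (each operator in turn takes its best remaining band) gives $3873M, worse by 198.
Next-best assignment: PeakComm→Band A, Meridian→Band G, Pulse→Band E, AzureWave→Band B, NorthTel→Band D = $3954M.

Max total: $4071M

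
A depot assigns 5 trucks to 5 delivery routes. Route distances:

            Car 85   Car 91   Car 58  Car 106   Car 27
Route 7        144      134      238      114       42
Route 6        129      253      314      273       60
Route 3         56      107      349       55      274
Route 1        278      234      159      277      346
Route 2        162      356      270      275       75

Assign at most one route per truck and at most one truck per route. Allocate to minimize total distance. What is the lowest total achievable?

Min total: 552 km

This is the linear assignment problem.
Optimal: Car 85→Route 6 (129 km), Car 91→Route 7 (134 km), Car 58→Route 1 (159 km), Car 106→Route 3 (55 km), Car 27→Route 2 (75 km) — total 129+134+159+55+75 = 552 km.
Row-greedy (each truck in turn takes its cheapest remaining route) gives 697 km, worse by 145.
Next-best assignment: Car 85→Route 2, Car 91→Route 7, Car 58→Route 1, Car 106→Route 3, Car 27→Route 6 = 570 km.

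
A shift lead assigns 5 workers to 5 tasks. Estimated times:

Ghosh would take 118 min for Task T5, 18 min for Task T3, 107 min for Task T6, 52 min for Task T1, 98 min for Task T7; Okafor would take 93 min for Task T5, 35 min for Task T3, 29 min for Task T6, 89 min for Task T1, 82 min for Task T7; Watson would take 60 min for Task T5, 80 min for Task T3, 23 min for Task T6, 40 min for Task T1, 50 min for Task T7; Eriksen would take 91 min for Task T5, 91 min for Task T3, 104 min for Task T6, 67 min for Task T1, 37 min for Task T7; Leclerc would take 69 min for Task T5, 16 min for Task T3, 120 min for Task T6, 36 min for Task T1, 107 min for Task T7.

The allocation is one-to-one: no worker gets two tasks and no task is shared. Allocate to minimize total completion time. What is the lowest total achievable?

This is the linear assignment problem.
Optimal: Ghosh→Task T3 (18 min), Okafor→Task T6 (29 min), Watson→Task T5 (60 min), Eriksen→Task T7 (37 min), Leclerc→Task T1 (36 min) — total 18+29+60+37+36 = 180 min.
Row-greedy (each worker in turn takes its cheapest remaining task) gives 193 min, worse by 13.
Next-best assignment: Ghosh→Task T3, Okafor→Task T6, Watson→Task T1, Eriksen→Task T7, Leclerc→Task T5 = 193 min.
Swapping Eriksen↔Watson (Eriksen→Task T5 91 min, Watson→Task T7 50 min) adds 44.
Every other assignment is strictly worse.

Min total: 180 min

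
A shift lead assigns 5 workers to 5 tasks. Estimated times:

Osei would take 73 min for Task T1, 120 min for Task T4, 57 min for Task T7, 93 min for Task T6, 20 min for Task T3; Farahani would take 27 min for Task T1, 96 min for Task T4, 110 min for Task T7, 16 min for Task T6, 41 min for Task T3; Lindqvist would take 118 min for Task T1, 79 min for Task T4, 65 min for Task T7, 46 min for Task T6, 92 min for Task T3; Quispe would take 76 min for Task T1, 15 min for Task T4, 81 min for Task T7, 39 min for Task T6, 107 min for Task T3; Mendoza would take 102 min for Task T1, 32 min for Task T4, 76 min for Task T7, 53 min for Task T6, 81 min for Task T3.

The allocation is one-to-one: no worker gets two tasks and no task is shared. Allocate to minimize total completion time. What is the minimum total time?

Optimal: Osei→Task T3 (20 min), Farahani→Task T1 (27 min), Lindqvist→Task T7 (65 min), Quispe→Task T4 (15 min), Mendoza→Task T6 (53 min) — total 20+27+65+15+53 = 180 min.
Min-entry greedy (repeatedly take the single cheapest remaining cell) gives 218 min, worse by 38.
Next-best assignment: Osei→Task T3, Farahani→Task T1, Lindqvist→Task T7, Quispe→Task T6, Mendoza→Task T4 = 183 min.
Checked against all permutations: 180 min is optimal.

Minimum total: 180 min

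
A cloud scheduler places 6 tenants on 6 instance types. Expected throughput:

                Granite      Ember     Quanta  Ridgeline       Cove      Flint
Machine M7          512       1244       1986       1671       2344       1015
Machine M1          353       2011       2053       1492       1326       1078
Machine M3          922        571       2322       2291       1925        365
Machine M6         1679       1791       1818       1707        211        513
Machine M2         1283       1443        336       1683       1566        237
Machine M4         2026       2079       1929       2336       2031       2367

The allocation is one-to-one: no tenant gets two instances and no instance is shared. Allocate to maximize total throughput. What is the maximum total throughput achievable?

Treat this as an assignment problem: match each tenant to one instance.
Optimal: Granite→Machine M6 (1679 ops/s), Ember→Machine M1 (2011 ops/s), Quanta→Machine M3 (2322 ops/s), Ridgeline→Machine M2 (1683 ops/s), Cove→Machine M7 (2344 ops/s), Flint→Machine M4 (2367 ops/s) — total 1679+2011+2322+1683+2344+2367 = 12406 ops/s.
Column-greedy (each instance in turn goes to its best remaining tenant) gives 12129 ops/s, worse by 277.
Next-best assignment: Granite→Machine M6, Ember→Machine M2, Quanta→Machine M1, Ridgeline→Machine M3, Cove→Machine M7, Flint→Machine M4 = 12177 ops/s.
No other one-to-one assignment exceeds 12406 ops/s.

Max total: 12406 ops/s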